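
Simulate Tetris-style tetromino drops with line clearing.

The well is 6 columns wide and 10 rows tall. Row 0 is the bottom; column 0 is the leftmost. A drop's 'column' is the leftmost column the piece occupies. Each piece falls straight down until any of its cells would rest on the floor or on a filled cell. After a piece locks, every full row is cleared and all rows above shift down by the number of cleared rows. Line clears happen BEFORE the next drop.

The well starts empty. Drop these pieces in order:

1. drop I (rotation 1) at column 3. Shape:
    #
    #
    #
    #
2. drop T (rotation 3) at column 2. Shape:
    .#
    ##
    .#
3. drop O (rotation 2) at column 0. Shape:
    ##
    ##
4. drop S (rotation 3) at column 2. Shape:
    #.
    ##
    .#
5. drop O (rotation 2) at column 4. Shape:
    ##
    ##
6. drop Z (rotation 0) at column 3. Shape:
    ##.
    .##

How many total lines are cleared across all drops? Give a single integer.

Drop 1: I rot1 at col 3 lands with bottom-row=0; cleared 0 line(s) (total 0); column heights now [0 0 0 4 0 0], max=4
Drop 2: T rot3 at col 2 lands with bottom-row=4; cleared 0 line(s) (total 0); column heights now [0 0 6 7 0 0], max=7
Drop 3: O rot2 at col 0 lands with bottom-row=0; cleared 0 line(s) (total 0); column heights now [2 2 6 7 0 0], max=7
Drop 4: S rot3 at col 2 lands with bottom-row=7; cleared 0 line(s) (total 0); column heights now [2 2 10 9 0 0], max=10
Drop 5: O rot2 at col 4 lands with bottom-row=0; cleared 0 line(s) (total 0); column heights now [2 2 10 9 2 2], max=10
Drop 6: Z rot0 at col 3 lands with bottom-row=8; cleared 0 line(s) (total 0); column heights now [2 2 10 10 10 9], max=10

Answer: 0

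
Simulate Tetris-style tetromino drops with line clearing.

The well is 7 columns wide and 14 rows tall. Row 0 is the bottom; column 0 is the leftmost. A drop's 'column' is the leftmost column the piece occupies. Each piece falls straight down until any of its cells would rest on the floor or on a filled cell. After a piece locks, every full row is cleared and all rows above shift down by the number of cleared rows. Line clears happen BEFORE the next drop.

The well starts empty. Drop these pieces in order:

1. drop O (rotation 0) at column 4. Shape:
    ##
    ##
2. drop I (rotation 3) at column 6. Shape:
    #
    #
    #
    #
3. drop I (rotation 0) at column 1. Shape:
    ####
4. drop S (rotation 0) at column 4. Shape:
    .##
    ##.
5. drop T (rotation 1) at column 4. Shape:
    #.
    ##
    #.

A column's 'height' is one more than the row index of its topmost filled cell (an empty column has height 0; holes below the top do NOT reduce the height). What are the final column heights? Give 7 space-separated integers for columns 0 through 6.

Drop 1: O rot0 at col 4 lands with bottom-row=0; cleared 0 line(s) (total 0); column heights now [0 0 0 0 2 2 0], max=2
Drop 2: I rot3 at col 6 lands with bottom-row=0; cleared 0 line(s) (total 0); column heights now [0 0 0 0 2 2 4], max=4
Drop 3: I rot0 at col 1 lands with bottom-row=2; cleared 0 line(s) (total 0); column heights now [0 3 3 3 3 2 4], max=4
Drop 4: S rot0 at col 4 lands with bottom-row=3; cleared 0 line(s) (total 0); column heights now [0 3 3 3 4 5 5], max=5
Drop 5: T rot1 at col 4 lands with bottom-row=4; cleared 0 line(s) (total 0); column heights now [0 3 3 3 7 6 5], max=7

Answer: 0 3 3 3 7 6 5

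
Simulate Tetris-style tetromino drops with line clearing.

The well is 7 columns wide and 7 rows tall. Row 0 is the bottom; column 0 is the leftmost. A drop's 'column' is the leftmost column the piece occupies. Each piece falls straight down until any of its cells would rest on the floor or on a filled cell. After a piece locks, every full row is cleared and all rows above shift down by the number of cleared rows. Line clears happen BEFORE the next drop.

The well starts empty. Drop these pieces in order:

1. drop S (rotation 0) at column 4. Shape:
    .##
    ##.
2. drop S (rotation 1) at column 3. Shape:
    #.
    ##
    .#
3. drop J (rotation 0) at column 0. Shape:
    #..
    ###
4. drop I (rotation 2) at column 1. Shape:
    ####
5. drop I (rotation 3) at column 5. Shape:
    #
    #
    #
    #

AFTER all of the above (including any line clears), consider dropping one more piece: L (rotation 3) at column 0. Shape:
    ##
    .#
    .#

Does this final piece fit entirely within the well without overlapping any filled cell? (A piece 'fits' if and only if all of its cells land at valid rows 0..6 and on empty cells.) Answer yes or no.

Answer: no

Derivation:
Drop 1: S rot0 at col 4 lands with bottom-row=0; cleared 0 line(s) (total 0); column heights now [0 0 0 0 1 2 2], max=2
Drop 2: S rot1 at col 3 lands with bottom-row=1; cleared 0 line(s) (total 0); column heights now [0 0 0 4 3 2 2], max=4
Drop 3: J rot0 at col 0 lands with bottom-row=0; cleared 0 line(s) (total 0); column heights now [2 1 1 4 3 2 2], max=4
Drop 4: I rot2 at col 1 lands with bottom-row=4; cleared 0 line(s) (total 0); column heights now [2 5 5 5 5 2 2], max=5
Drop 5: I rot3 at col 5 lands with bottom-row=2; cleared 0 line(s) (total 0); column heights now [2 5 5 5 5 6 2], max=6
Test piece L rot3 at col 0 (width 2): heights before test = [2 5 5 5 5 6 2]; fits = False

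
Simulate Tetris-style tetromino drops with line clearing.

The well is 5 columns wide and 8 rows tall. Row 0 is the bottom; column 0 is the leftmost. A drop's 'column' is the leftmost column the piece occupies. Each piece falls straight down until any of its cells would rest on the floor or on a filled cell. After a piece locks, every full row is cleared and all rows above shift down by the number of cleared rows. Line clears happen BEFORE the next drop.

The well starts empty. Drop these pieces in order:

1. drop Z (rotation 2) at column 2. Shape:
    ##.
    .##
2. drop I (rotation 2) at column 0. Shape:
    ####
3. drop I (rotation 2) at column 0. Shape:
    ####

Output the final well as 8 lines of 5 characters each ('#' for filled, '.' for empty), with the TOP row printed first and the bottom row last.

Drop 1: Z rot2 at col 2 lands with bottom-row=0; cleared 0 line(s) (total 0); column heights now [0 0 2 2 1], max=2
Drop 2: I rot2 at col 0 lands with bottom-row=2; cleared 0 line(s) (total 0); column heights now [3 3 3 3 1], max=3
Drop 3: I rot2 at col 0 lands with bottom-row=3; cleared 0 line(s) (total 0); column heights now [4 4 4 4 1], max=4

Answer: .....
.....
.....
.....
####.
####.
..##.
...##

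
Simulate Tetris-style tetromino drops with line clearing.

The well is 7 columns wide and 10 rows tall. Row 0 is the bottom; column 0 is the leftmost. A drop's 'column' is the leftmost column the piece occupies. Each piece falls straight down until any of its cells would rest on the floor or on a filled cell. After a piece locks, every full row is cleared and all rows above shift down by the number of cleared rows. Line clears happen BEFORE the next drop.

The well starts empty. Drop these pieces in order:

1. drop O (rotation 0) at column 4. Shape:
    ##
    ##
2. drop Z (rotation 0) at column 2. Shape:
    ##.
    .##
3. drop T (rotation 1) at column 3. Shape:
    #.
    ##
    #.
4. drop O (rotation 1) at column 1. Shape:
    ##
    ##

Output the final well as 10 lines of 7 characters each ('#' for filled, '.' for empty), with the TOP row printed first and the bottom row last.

Drop 1: O rot0 at col 4 lands with bottom-row=0; cleared 0 line(s) (total 0); column heights now [0 0 0 0 2 2 0], max=2
Drop 2: Z rot0 at col 2 lands with bottom-row=2; cleared 0 line(s) (total 0); column heights now [0 0 4 4 3 2 0], max=4
Drop 3: T rot1 at col 3 lands with bottom-row=4; cleared 0 line(s) (total 0); column heights now [0 0 4 7 6 2 0], max=7
Drop 4: O rot1 at col 1 lands with bottom-row=4; cleared 0 line(s) (total 0); column heights now [0 6 6 7 6 2 0], max=7

Answer: .......
.......
.......
...#...
.####..
.###...
..##...
...##..
....##.
....##.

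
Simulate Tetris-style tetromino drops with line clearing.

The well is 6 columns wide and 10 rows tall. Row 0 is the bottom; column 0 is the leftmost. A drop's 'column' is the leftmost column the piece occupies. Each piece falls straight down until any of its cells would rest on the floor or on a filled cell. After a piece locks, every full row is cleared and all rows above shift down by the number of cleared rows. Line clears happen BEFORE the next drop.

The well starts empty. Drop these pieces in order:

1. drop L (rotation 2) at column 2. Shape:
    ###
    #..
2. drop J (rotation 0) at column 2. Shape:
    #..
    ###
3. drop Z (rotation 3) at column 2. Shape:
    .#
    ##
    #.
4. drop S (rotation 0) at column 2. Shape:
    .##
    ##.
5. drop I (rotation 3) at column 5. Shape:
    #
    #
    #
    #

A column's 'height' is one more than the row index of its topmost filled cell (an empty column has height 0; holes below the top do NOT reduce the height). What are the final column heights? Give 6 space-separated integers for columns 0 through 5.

Answer: 0 0 8 9 9 4

Derivation:
Drop 1: L rot2 at col 2 lands with bottom-row=0; cleared 0 line(s) (total 0); column heights now [0 0 2 2 2 0], max=2
Drop 2: J rot0 at col 2 lands with bottom-row=2; cleared 0 line(s) (total 0); column heights now [0 0 4 3 3 0], max=4
Drop 3: Z rot3 at col 2 lands with bottom-row=4; cleared 0 line(s) (total 0); column heights now [0 0 6 7 3 0], max=7
Drop 4: S rot0 at col 2 lands with bottom-row=7; cleared 0 line(s) (total 0); column heights now [0 0 8 9 9 0], max=9
Drop 5: I rot3 at col 5 lands with bottom-row=0; cleared 0 line(s) (total 0); column heights now [0 0 8 9 9 4], max=9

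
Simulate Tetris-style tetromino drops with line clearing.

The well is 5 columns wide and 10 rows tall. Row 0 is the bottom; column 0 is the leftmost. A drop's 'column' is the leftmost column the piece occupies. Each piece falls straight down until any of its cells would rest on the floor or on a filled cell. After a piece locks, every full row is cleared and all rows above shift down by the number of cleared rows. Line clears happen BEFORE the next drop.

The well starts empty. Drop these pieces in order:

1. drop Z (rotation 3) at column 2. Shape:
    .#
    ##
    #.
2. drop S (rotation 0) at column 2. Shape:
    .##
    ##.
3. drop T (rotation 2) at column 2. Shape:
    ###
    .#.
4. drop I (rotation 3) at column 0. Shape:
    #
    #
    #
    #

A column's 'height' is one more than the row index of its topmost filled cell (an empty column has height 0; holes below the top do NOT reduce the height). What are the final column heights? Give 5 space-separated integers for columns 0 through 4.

Drop 1: Z rot3 at col 2 lands with bottom-row=0; cleared 0 line(s) (total 0); column heights now [0 0 2 3 0], max=3
Drop 2: S rot0 at col 2 lands with bottom-row=3; cleared 0 line(s) (total 0); column heights now [0 0 4 5 5], max=5
Drop 3: T rot2 at col 2 lands with bottom-row=5; cleared 0 line(s) (total 0); column heights now [0 0 7 7 7], max=7
Drop 4: I rot3 at col 0 lands with bottom-row=0; cleared 0 line(s) (total 0); column heights now [4 0 7 7 7], max=7

Answer: 4 0 7 7 7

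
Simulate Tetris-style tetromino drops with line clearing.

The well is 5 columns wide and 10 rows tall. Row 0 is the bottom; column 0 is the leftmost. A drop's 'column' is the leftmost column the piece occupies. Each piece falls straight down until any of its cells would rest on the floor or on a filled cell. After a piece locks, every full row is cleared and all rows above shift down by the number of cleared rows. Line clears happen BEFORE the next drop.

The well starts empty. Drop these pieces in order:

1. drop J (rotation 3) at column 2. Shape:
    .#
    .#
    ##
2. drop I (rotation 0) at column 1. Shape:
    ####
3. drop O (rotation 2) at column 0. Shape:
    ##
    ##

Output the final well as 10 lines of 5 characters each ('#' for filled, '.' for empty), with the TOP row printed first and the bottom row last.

Answer: .....
.....
.....
.....
##...
##...
.####
...#.
...#.
..##.

Derivation:
Drop 1: J rot3 at col 2 lands with bottom-row=0; cleared 0 line(s) (total 0); column heights now [0 0 1 3 0], max=3
Drop 2: I rot0 at col 1 lands with bottom-row=3; cleared 0 line(s) (total 0); column heights now [0 4 4 4 4], max=4
Drop 3: O rot2 at col 0 lands with bottom-row=4; cleared 0 line(s) (total 0); column heights now [6 6 4 4 4], max=6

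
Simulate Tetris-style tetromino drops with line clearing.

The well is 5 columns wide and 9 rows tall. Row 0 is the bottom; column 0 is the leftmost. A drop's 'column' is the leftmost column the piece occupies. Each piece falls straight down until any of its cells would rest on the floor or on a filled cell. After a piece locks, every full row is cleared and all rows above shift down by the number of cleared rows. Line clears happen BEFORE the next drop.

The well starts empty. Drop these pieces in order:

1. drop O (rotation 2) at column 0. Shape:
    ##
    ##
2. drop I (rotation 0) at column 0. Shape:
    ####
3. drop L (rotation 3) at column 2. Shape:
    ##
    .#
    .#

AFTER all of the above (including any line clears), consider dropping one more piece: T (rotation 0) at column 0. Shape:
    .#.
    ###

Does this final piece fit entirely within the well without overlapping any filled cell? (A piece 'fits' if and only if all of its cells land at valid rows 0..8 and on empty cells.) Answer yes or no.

Answer: yes

Derivation:
Drop 1: O rot2 at col 0 lands with bottom-row=0; cleared 0 line(s) (total 0); column heights now [2 2 0 0 0], max=2
Drop 2: I rot0 at col 0 lands with bottom-row=2; cleared 0 line(s) (total 0); column heights now [3 3 3 3 0], max=3
Drop 3: L rot3 at col 2 lands with bottom-row=3; cleared 0 line(s) (total 0); column heights now [3 3 6 6 0], max=6
Test piece T rot0 at col 0 (width 3): heights before test = [3 3 6 6 0]; fits = True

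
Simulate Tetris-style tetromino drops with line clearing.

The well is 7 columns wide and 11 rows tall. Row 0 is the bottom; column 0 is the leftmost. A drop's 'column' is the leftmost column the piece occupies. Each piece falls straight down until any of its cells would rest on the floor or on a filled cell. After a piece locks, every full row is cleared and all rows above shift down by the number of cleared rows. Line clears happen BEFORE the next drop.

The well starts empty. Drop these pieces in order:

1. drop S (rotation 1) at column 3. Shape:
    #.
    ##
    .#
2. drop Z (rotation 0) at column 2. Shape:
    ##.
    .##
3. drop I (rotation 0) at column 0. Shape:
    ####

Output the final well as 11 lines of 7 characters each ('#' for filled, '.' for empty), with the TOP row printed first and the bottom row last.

Drop 1: S rot1 at col 3 lands with bottom-row=0; cleared 0 line(s) (total 0); column heights now [0 0 0 3 2 0 0], max=3
Drop 2: Z rot0 at col 2 lands with bottom-row=3; cleared 0 line(s) (total 0); column heights now [0 0 5 5 4 0 0], max=5
Drop 3: I rot0 at col 0 lands with bottom-row=5; cleared 0 line(s) (total 0); column heights now [6 6 6 6 4 0 0], max=6

Answer: .......
.......
.......
.......
.......
####...
..##...
...##..
...#...
...##..
....#..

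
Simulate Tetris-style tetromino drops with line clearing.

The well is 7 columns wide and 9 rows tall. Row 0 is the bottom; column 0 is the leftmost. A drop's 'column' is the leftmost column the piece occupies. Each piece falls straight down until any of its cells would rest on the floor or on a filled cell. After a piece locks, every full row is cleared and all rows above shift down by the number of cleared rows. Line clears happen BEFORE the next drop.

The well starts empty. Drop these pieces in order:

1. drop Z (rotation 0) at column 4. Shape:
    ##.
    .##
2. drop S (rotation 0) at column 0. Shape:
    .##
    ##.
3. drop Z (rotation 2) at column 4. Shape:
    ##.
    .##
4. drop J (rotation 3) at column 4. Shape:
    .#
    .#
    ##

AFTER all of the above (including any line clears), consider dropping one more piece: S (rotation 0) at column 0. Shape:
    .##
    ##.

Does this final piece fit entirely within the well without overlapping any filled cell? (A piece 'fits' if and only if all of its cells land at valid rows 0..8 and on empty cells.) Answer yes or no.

Drop 1: Z rot0 at col 4 lands with bottom-row=0; cleared 0 line(s) (total 0); column heights now [0 0 0 0 2 2 1], max=2
Drop 2: S rot0 at col 0 lands with bottom-row=0; cleared 0 line(s) (total 0); column heights now [1 2 2 0 2 2 1], max=2
Drop 3: Z rot2 at col 4 lands with bottom-row=2; cleared 0 line(s) (total 0); column heights now [1 2 2 0 4 4 3], max=4
Drop 4: J rot3 at col 4 lands with bottom-row=4; cleared 0 line(s) (total 0); column heights now [1 2 2 0 5 7 3], max=7
Test piece S rot0 at col 0 (width 3): heights before test = [1 2 2 0 5 7 3]; fits = True

Answer: yes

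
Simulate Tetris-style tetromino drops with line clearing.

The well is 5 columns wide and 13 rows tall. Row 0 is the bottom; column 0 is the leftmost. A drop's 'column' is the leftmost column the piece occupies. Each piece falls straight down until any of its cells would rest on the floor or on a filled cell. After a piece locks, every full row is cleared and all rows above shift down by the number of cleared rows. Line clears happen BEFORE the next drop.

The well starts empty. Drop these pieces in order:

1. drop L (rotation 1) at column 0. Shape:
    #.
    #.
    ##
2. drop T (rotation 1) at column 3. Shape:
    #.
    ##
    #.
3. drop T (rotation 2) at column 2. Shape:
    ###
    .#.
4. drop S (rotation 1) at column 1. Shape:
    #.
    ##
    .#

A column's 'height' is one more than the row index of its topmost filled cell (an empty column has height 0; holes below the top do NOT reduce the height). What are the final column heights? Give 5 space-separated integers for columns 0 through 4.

Answer: 3 8 7 5 5

Derivation:
Drop 1: L rot1 at col 0 lands with bottom-row=0; cleared 0 line(s) (total 0); column heights now [3 1 0 0 0], max=3
Drop 2: T rot1 at col 3 lands with bottom-row=0; cleared 0 line(s) (total 0); column heights now [3 1 0 3 2], max=3
Drop 3: T rot2 at col 2 lands with bottom-row=3; cleared 0 line(s) (total 0); column heights now [3 1 5 5 5], max=5
Drop 4: S rot1 at col 1 lands with bottom-row=5; cleared 0 line(s) (total 0); column heights now [3 8 7 5 5], max=8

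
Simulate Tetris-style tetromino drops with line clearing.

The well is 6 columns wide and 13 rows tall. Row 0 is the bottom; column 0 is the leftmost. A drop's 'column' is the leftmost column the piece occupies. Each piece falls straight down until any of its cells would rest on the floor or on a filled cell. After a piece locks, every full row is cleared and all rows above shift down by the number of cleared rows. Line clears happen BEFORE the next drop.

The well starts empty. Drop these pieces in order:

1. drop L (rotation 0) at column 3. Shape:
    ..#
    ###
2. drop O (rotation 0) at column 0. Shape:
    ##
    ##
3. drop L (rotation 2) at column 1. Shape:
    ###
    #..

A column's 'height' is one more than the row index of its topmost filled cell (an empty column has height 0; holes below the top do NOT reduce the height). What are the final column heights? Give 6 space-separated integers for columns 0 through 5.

Answer: 2 4 4 4 1 2

Derivation:
Drop 1: L rot0 at col 3 lands with bottom-row=0; cleared 0 line(s) (total 0); column heights now [0 0 0 1 1 2], max=2
Drop 2: O rot0 at col 0 lands with bottom-row=0; cleared 0 line(s) (total 0); column heights now [2 2 0 1 1 2], max=2
Drop 3: L rot2 at col 1 lands with bottom-row=2; cleared 0 line(s) (total 0); column heights now [2 4 4 4 1 2], max=4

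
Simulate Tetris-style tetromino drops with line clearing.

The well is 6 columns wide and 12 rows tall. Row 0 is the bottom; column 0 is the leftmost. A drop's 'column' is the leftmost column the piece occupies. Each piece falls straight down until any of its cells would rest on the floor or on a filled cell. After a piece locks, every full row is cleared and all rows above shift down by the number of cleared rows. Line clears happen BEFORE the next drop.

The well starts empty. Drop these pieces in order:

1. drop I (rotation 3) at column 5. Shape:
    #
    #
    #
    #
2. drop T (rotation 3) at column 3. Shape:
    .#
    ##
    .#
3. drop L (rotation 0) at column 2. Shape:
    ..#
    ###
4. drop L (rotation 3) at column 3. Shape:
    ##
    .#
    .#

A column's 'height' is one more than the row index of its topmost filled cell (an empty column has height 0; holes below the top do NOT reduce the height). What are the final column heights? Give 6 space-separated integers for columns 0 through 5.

Answer: 0 0 4 8 8 4

Derivation:
Drop 1: I rot3 at col 5 lands with bottom-row=0; cleared 0 line(s) (total 0); column heights now [0 0 0 0 0 4], max=4
Drop 2: T rot3 at col 3 lands with bottom-row=0; cleared 0 line(s) (total 0); column heights now [0 0 0 2 3 4], max=4
Drop 3: L rot0 at col 2 lands with bottom-row=3; cleared 0 line(s) (total 0); column heights now [0 0 4 4 5 4], max=5
Drop 4: L rot3 at col 3 lands with bottom-row=5; cleared 0 line(s) (total 0); column heights now [0 0 4 8 8 4], max=8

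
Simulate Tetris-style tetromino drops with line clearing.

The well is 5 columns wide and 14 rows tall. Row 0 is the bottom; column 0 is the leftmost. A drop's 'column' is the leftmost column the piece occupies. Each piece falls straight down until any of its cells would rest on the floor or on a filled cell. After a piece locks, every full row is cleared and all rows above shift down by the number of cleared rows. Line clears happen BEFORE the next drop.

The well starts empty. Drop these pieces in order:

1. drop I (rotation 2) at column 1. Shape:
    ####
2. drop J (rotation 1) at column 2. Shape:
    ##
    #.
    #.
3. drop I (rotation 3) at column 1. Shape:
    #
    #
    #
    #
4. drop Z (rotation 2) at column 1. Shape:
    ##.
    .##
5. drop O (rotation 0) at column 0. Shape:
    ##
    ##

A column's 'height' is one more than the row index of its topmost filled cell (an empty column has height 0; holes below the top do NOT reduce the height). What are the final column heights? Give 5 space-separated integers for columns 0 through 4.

Answer: 8 8 6 5 1

Derivation:
Drop 1: I rot2 at col 1 lands with bottom-row=0; cleared 0 line(s) (total 0); column heights now [0 1 1 1 1], max=1
Drop 2: J rot1 at col 2 lands with bottom-row=1; cleared 0 line(s) (total 0); column heights now [0 1 4 4 1], max=4
Drop 3: I rot3 at col 1 lands with bottom-row=1; cleared 0 line(s) (total 0); column heights now [0 5 4 4 1], max=5
Drop 4: Z rot2 at col 1 lands with bottom-row=4; cleared 0 line(s) (total 0); column heights now [0 6 6 5 1], max=6
Drop 5: O rot0 at col 0 lands with bottom-row=6; cleared 0 line(s) (total 0); column heights now [8 8 6 5 1], max=8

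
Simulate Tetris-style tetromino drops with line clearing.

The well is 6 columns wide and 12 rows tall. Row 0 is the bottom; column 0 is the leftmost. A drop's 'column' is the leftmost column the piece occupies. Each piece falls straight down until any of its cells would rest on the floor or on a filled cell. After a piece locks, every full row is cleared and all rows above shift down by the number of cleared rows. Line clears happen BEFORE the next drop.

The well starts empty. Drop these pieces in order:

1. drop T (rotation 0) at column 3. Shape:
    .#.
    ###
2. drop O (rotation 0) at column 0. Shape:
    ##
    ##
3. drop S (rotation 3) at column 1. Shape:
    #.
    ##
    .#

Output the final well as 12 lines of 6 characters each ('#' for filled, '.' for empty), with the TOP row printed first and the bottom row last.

Answer: ......
......
......
......
......
......
......
......
.#....
.##...
###.#.
##.###

Derivation:
Drop 1: T rot0 at col 3 lands with bottom-row=0; cleared 0 line(s) (total 0); column heights now [0 0 0 1 2 1], max=2
Drop 2: O rot0 at col 0 lands with bottom-row=0; cleared 0 line(s) (total 0); column heights now [2 2 0 1 2 1], max=2
Drop 3: S rot3 at col 1 lands with bottom-row=1; cleared 0 line(s) (total 0); column heights now [2 4 3 1 2 1], max=4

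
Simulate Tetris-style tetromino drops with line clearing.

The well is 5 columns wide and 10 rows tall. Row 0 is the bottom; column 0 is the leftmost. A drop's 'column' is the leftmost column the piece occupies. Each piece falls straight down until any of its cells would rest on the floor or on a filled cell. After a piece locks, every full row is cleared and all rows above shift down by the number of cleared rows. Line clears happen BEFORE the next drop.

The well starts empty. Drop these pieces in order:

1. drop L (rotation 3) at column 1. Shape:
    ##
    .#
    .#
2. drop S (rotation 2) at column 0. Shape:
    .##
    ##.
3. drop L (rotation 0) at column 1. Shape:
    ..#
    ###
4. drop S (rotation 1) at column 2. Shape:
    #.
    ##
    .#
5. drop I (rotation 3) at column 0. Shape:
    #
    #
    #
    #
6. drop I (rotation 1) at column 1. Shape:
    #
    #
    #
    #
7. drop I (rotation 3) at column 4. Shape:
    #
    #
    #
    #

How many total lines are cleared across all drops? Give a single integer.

Drop 1: L rot3 at col 1 lands with bottom-row=0; cleared 0 line(s) (total 0); column heights now [0 3 3 0 0], max=3
Drop 2: S rot2 at col 0 lands with bottom-row=3; cleared 0 line(s) (total 0); column heights now [4 5 5 0 0], max=5
Drop 3: L rot0 at col 1 lands with bottom-row=5; cleared 0 line(s) (total 0); column heights now [4 6 6 7 0], max=7
Drop 4: S rot1 at col 2 lands with bottom-row=7; cleared 0 line(s) (total 0); column heights now [4 6 10 9 0], max=10
Drop 5: I rot3 at col 0 lands with bottom-row=4; cleared 0 line(s) (total 0); column heights now [8 6 10 9 0], max=10
Drop 6: I rot1 at col 1 lands with bottom-row=6; cleared 0 line(s) (total 0); column heights now [8 10 10 9 0], max=10
Drop 7: I rot3 at col 4 lands with bottom-row=0; cleared 0 line(s) (total 0); column heights now [8 10 10 9 4], max=10

Answer: 0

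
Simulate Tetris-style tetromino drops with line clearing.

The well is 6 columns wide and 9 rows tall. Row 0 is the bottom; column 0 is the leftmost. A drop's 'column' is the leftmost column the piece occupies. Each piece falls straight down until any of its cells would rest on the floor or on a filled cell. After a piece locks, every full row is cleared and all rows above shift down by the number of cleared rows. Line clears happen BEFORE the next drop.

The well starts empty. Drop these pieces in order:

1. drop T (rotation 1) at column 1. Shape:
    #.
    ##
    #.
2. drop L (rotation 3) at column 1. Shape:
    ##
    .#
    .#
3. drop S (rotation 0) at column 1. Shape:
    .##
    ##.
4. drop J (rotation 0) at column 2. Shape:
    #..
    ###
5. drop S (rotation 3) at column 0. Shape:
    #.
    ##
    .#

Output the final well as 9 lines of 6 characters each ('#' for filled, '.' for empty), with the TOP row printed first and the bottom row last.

Answer: #.#...
#####.
.###..
.##...
.##...
..#...
.##...
.##...
.#....

Derivation:
Drop 1: T rot1 at col 1 lands with bottom-row=0; cleared 0 line(s) (total 0); column heights now [0 3 2 0 0 0], max=3
Drop 2: L rot3 at col 1 lands with bottom-row=2; cleared 0 line(s) (total 0); column heights now [0 5 5 0 0 0], max=5
Drop 3: S rot0 at col 1 lands with bottom-row=5; cleared 0 line(s) (total 0); column heights now [0 6 7 7 0 0], max=7
Drop 4: J rot0 at col 2 lands with bottom-row=7; cleared 0 line(s) (total 0); column heights now [0 6 9 8 8 0], max=9
Drop 5: S rot3 at col 0 lands with bottom-row=6; cleared 0 line(s) (total 0); column heights now [9 8 9 8 8 0], max=9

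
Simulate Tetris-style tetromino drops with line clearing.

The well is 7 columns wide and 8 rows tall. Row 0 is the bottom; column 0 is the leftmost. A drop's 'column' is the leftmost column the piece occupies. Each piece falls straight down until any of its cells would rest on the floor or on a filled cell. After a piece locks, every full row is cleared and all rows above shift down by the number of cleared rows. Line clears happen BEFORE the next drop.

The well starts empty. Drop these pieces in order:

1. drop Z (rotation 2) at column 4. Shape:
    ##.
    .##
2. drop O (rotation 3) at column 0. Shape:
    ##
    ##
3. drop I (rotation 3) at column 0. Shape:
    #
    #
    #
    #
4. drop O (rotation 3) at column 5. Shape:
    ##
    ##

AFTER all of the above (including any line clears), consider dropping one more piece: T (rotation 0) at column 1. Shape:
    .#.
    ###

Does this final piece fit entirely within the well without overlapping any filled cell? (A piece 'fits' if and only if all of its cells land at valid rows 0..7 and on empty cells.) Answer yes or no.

Drop 1: Z rot2 at col 4 lands with bottom-row=0; cleared 0 line(s) (total 0); column heights now [0 0 0 0 2 2 1], max=2
Drop 2: O rot3 at col 0 lands with bottom-row=0; cleared 0 line(s) (total 0); column heights now [2 2 0 0 2 2 1], max=2
Drop 3: I rot3 at col 0 lands with bottom-row=2; cleared 0 line(s) (total 0); column heights now [6 2 0 0 2 2 1], max=6
Drop 4: O rot3 at col 5 lands with bottom-row=2; cleared 0 line(s) (total 0); column heights now [6 2 0 0 2 4 4], max=6
Test piece T rot0 at col 1 (width 3): heights before test = [6 2 0 0 2 4 4]; fits = True

Answer: yes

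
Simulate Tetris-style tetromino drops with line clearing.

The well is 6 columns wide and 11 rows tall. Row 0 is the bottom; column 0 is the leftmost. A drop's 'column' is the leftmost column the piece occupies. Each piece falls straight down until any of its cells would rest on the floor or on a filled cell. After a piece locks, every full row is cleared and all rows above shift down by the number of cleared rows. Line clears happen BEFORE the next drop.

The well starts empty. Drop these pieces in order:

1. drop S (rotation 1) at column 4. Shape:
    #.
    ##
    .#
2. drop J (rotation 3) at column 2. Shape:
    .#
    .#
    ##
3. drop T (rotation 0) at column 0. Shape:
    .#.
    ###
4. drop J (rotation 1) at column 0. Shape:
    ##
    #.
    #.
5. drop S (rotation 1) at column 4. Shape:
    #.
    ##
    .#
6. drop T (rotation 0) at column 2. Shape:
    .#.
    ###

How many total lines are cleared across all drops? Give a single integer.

Drop 1: S rot1 at col 4 lands with bottom-row=0; cleared 0 line(s) (total 0); column heights now [0 0 0 0 3 2], max=3
Drop 2: J rot3 at col 2 lands with bottom-row=0; cleared 0 line(s) (total 0); column heights now [0 0 1 3 3 2], max=3
Drop 3: T rot0 at col 0 lands with bottom-row=1; cleared 1 line(s) (total 1); column heights now [0 2 1 2 2 1], max=2
Drop 4: J rot1 at col 0 lands with bottom-row=0; cleared 0 line(s) (total 1); column heights now [3 3 1 2 2 1], max=3
Drop 5: S rot1 at col 4 lands with bottom-row=1; cleared 0 line(s) (total 1); column heights now [3 3 1 2 4 3], max=4
Drop 6: T rot0 at col 2 lands with bottom-row=4; cleared 0 line(s) (total 1); column heights now [3 3 5 6 5 3], max=6

Answer: 1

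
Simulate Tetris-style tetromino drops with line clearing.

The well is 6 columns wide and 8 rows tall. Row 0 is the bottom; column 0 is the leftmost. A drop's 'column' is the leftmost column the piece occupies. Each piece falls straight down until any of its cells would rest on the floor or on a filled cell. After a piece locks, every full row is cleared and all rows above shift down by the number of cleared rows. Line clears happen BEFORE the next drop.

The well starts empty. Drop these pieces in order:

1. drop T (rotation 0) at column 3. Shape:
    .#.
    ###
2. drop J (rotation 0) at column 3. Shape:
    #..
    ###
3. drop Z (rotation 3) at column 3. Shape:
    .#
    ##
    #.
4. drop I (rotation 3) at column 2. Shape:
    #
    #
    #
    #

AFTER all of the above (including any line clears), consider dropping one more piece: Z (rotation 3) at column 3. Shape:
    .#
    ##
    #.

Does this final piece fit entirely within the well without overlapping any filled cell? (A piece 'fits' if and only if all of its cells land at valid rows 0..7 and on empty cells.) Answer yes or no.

Answer: no

Derivation:
Drop 1: T rot0 at col 3 lands with bottom-row=0; cleared 0 line(s) (total 0); column heights now [0 0 0 1 2 1], max=2
Drop 2: J rot0 at col 3 lands with bottom-row=2; cleared 0 line(s) (total 0); column heights now [0 0 0 4 3 3], max=4
Drop 3: Z rot3 at col 3 lands with bottom-row=4; cleared 0 line(s) (total 0); column heights now [0 0 0 6 7 3], max=7
Drop 4: I rot3 at col 2 lands with bottom-row=0; cleared 0 line(s) (total 0); column heights now [0 0 4 6 7 3], max=7
Test piece Z rot3 at col 3 (width 2): heights before test = [0 0 4 6 7 3]; fits = False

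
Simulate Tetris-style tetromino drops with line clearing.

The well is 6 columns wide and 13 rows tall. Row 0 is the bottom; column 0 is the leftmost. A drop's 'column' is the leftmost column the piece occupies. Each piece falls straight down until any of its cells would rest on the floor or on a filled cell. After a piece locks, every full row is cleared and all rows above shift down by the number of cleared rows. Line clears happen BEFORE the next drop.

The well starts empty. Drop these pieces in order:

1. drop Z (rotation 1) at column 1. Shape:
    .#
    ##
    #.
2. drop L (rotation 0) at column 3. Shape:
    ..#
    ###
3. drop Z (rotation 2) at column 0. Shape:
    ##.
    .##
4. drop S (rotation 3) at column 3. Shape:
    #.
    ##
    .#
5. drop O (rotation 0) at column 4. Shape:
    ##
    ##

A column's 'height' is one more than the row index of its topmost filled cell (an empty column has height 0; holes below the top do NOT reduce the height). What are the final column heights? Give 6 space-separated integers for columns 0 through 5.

Drop 1: Z rot1 at col 1 lands with bottom-row=0; cleared 0 line(s) (total 0); column heights now [0 2 3 0 0 0], max=3
Drop 2: L rot0 at col 3 lands with bottom-row=0; cleared 0 line(s) (total 0); column heights now [0 2 3 1 1 2], max=3
Drop 3: Z rot2 at col 0 lands with bottom-row=3; cleared 0 line(s) (total 0); column heights now [5 5 4 1 1 2], max=5
Drop 4: S rot3 at col 3 lands with bottom-row=1; cleared 0 line(s) (total 0); column heights now [5 5 4 4 3 2], max=5
Drop 5: O rot0 at col 4 lands with bottom-row=3; cleared 0 line(s) (total 0); column heights now [5 5 4 4 5 5], max=5

Answer: 5 5 4 4 5 5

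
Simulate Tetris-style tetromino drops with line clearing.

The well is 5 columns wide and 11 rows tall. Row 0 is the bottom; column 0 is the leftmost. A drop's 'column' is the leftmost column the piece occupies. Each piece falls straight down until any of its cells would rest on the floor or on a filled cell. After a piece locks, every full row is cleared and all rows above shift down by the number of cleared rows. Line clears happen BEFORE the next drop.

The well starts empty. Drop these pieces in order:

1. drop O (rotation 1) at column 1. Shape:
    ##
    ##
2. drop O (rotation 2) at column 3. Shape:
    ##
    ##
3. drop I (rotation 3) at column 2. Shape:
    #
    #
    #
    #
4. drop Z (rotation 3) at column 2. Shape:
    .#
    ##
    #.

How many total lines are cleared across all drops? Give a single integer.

Answer: 0

Derivation:
Drop 1: O rot1 at col 1 lands with bottom-row=0; cleared 0 line(s) (total 0); column heights now [0 2 2 0 0], max=2
Drop 2: O rot2 at col 3 lands with bottom-row=0; cleared 0 line(s) (total 0); column heights now [0 2 2 2 2], max=2
Drop 3: I rot3 at col 2 lands with bottom-row=2; cleared 0 line(s) (total 0); column heights now [0 2 6 2 2], max=6
Drop 4: Z rot3 at col 2 lands with bottom-row=6; cleared 0 line(s) (total 0); column heights now [0 2 8 9 2], max=9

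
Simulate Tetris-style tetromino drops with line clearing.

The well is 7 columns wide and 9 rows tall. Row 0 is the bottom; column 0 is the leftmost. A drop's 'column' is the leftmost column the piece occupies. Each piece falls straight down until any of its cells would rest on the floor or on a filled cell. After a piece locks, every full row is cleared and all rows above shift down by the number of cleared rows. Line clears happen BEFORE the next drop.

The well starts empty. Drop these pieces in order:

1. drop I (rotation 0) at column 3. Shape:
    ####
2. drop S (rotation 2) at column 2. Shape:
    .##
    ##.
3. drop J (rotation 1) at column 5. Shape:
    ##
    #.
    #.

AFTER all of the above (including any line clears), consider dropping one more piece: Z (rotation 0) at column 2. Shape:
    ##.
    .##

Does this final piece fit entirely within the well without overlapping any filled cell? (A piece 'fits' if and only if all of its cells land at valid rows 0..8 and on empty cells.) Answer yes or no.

Answer: yes

Derivation:
Drop 1: I rot0 at col 3 lands with bottom-row=0; cleared 0 line(s) (total 0); column heights now [0 0 0 1 1 1 1], max=1
Drop 2: S rot2 at col 2 lands with bottom-row=1; cleared 0 line(s) (total 0); column heights now [0 0 2 3 3 1 1], max=3
Drop 3: J rot1 at col 5 lands with bottom-row=1; cleared 0 line(s) (total 0); column heights now [0 0 2 3 3 4 4], max=4
Test piece Z rot0 at col 2 (width 3): heights before test = [0 0 2 3 3 4 4]; fits = True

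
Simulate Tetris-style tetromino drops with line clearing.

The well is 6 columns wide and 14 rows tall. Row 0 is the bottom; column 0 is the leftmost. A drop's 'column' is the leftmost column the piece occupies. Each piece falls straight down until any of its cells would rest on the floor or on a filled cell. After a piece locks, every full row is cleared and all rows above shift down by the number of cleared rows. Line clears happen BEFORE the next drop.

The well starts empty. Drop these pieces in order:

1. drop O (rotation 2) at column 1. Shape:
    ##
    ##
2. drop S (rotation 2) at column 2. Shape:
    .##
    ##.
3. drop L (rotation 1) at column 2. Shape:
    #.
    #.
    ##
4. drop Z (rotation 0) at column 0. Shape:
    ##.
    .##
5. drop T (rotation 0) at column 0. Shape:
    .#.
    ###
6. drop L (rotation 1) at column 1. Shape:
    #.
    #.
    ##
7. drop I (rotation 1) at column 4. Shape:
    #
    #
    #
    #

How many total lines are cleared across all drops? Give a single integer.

Drop 1: O rot2 at col 1 lands with bottom-row=0; cleared 0 line(s) (total 0); column heights now [0 2 2 0 0 0], max=2
Drop 2: S rot2 at col 2 lands with bottom-row=2; cleared 0 line(s) (total 0); column heights now [0 2 3 4 4 0], max=4
Drop 3: L rot1 at col 2 lands with bottom-row=4; cleared 0 line(s) (total 0); column heights now [0 2 7 5 4 0], max=7
Drop 4: Z rot0 at col 0 lands with bottom-row=7; cleared 0 line(s) (total 0); column heights now [9 9 8 5 4 0], max=9
Drop 5: T rot0 at col 0 lands with bottom-row=9; cleared 0 line(s) (total 0); column heights now [10 11 10 5 4 0], max=11
Drop 6: L rot1 at col 1 lands with bottom-row=11; cleared 0 line(s) (total 0); column heights now [10 14 12 5 4 0], max=14
Drop 7: I rot1 at col 4 lands with bottom-row=4; cleared 0 line(s) (total 0); column heights now [10 14 12 5 8 0], max=14

Answer: 0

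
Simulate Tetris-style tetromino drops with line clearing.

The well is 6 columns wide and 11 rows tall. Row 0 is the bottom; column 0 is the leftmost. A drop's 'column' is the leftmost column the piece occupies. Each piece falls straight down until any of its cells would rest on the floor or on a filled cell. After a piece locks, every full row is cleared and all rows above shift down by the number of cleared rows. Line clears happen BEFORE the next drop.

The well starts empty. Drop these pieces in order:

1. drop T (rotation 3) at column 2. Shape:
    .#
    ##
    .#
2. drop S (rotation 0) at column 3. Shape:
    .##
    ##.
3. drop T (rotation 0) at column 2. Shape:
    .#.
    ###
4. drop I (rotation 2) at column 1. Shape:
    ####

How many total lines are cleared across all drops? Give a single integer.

Drop 1: T rot3 at col 2 lands with bottom-row=0; cleared 0 line(s) (total 0); column heights now [0 0 2 3 0 0], max=3
Drop 2: S rot0 at col 3 lands with bottom-row=3; cleared 0 line(s) (total 0); column heights now [0 0 2 4 5 5], max=5
Drop 3: T rot0 at col 2 lands with bottom-row=5; cleared 0 line(s) (total 0); column heights now [0 0 6 7 6 5], max=7
Drop 4: I rot2 at col 1 lands with bottom-row=7; cleared 0 line(s) (total 0); column heights now [0 8 8 8 8 5], max=8

Answer: 0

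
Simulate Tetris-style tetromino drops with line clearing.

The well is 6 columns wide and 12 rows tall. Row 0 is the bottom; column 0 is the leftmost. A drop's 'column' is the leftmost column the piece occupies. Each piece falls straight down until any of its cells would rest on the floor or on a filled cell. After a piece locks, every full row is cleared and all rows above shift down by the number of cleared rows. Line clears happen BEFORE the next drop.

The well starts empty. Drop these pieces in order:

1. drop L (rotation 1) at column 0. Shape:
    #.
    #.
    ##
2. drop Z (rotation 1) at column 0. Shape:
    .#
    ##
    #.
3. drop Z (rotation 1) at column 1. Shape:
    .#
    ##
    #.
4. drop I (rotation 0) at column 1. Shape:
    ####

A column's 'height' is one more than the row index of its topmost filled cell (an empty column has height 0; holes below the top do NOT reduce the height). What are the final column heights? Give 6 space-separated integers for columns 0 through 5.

Answer: 5 10 10 10 10 0

Derivation:
Drop 1: L rot1 at col 0 lands with bottom-row=0; cleared 0 line(s) (total 0); column heights now [3 1 0 0 0 0], max=3
Drop 2: Z rot1 at col 0 lands with bottom-row=3; cleared 0 line(s) (total 0); column heights now [5 6 0 0 0 0], max=6
Drop 3: Z rot1 at col 1 lands with bottom-row=6; cleared 0 line(s) (total 0); column heights now [5 8 9 0 0 0], max=9
Drop 4: I rot0 at col 1 lands with bottom-row=9; cleared 0 line(s) (total 0); column heights now [5 10 10 10 10 0], max=10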